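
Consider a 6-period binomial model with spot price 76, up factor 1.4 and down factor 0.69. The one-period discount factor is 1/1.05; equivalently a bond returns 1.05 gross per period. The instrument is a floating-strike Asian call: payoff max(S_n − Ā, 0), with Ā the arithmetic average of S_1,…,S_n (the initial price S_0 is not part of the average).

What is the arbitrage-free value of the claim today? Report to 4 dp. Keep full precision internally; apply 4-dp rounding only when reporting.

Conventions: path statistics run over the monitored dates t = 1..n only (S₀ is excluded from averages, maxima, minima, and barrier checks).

price = 16.9116

Risk-neutral up-probability p* = (R−d)/(u−d) = (1.05−0.69)/(1.4−0.69) = 0.5070; the claim prices as the p*-weighted sum of path payoffs discounted by R^6.
Enumerate all 2^6 = 64 price paths (U = up ×1.4, D = down ×0.69); each path with k up-moves has probability p*^k·(1−p*)^(6−k).
DDDDDD: Ā=25.1510, payoff=0.0000, prob=0.014350
UDDDDD: Ā=51.0309, payoff=0.0000, prob=0.014760
DUDDDD: Ā=42.0376, payoff=0.0000, prob=0.014760
UUDDDD: Ā=85.2937, payoff=0.0000, prob=0.015182
DDUDDD: Ā=35.8322, payoff=0.0000, prob=0.014760
UDUDDD: Ā=72.7030, payoff=0.0000, prob=0.015182
DUUDDD: Ā=63.7097, payoff=0.0000, prob=0.015182
UUUDDD: Ā=129.2660, payoff=0.0000, prob=0.015616
DDDUDD: Ā=31.5505, payoff=0.0000, prob=0.014760
UDDUDD: Ā=64.0154, payoff=0.0000, prob=0.015182
DUDUDD: Ā=55.0221, payoff=0.0000, prob=0.015182
UUDUDD: Ā=111.6390, payoff=0.0000, prob=0.015616
DDUUDD: Ā=48.8167, payoff=0.0000, prob=0.015182
UDUUDD: Ā=99.0484, payoff=0.0000, prob=0.015616
DUUUDD: Ā=90.0550, payoff=0.0000, prob=0.015616
UUUUDD: Ā=182.7203, payoff=0.0000, prob=0.016062
DDDDUD: Ā=28.5961, payoff=0.0000, prob=0.014760
UDDDUD: Ā=58.0210, payoff=0.0000, prob=0.015182
DUDDUD: Ā=49.0277, payoff=0.0000, prob=0.015182
UUDDUD: Ā=99.4764, payoff=0.0000, prob=0.015616
DDUDUD: Ā=42.8223, payoff=0.0000, prob=0.015182
UDUDUD: Ā=86.8858, payoff=0.0000, prob=0.015616
DUUDUD: Ā=77.8924, payoff=0.0000, prob=0.015616
UUUDUD: Ā=158.0426, payoff=0.0000, prob=0.016062
DDDUUD: Ā=38.5405, payoff=0.0000, prob=0.015182
UDDUUD: Ā=78.1982, payoff=0.0000, prob=0.015616
DUDUUD: Ā=69.2049, payoff=0.0000, prob=0.015616
UUDUUD: Ā=140.4157, payoff=0.0000, prob=0.016062
DDUUUD: Ā=62.9995, payoff=5.5091, prob=0.015616
UDUUUD: Ā=127.8250, payoff=11.1779, prob=0.016062
DUUUUD: Ā=118.8317, payoff=20.1712, prob=0.016062
UUUUUD: Ā=241.1078, payoff=40.9271, prob=0.016521
DDDDDU: Ā=26.5575, payoff=0.0000, prob=0.014760
UDDDDU: Ā=53.8849, payoff=0.0000, prob=0.015182
DUDDDU: Ā=44.8915, payoff=0.0000, prob=0.015182
UUDDDU: Ā=91.0843, payoff=0.0000, prob=0.015616
DDUDDU: Ā=38.6861, payoff=0.0000, prob=0.015182
UDUDDU: Ā=78.4936, payoff=0.0000, prob=0.015616
DUUDDU: Ā=69.5003, payoff=0.0000, prob=0.015616
UUUDDU: Ā=141.0150, payoff=0.0000, prob=0.016062
DDDUDU: Ā=34.4044, payoff=0.0000, prob=0.015182
UDDUDU: Ā=69.8060, payoff=0.0000, prob=0.015616
DUDUDU: Ā=60.8127, payoff=7.6959, prob=0.015616
UUDUDU: Ā=123.3881, payoff=15.6148, prob=0.016062
DDUUDU: Ā=54.6073, payoff=13.9013, prob=0.015616
UDUUDU: Ā=110.7974, payoff=28.2055, prob=0.016062
DUUUDU: Ā=101.8041, payoff=37.1988, prob=0.016062
UUUUDU: Ā=206.5590, payoff=75.4759, prob=0.016521
DDDDUU: Ā=31.4500, payoff=2.3149, prob=0.015182
UDDDUU: Ā=63.8116, payoff=4.6970, prob=0.015616
DUDDUU: Ā=54.8183, payoff=13.6903, prob=0.015616
UUDDUU: Ā=111.2255, payoff=27.7774, prob=0.016062
DDUDUU: Ā=48.6129, payoff=19.8957, prob=0.015616
UDUDUU: Ā=98.6348, payoff=40.3681, prob=0.016062
DUUDUU: Ā=89.6415, payoff=49.3614, prob=0.016062
UUUDUU: Ā=181.8813, payoff=100.1536, prob=0.016521
DDDUUU: Ā=44.3312, payoff=24.1774, prob=0.015616
UDDUUU: Ā=89.9473, payoff=49.0556, prob=0.016062
DUDUUU: Ā=80.9539, payoff=58.0490, prob=0.016062
UUDUUU: Ā=164.2544, payoff=117.7805, prob=0.016521
DDUUUU: Ā=74.7485, payoff=64.2544, prob=0.016062
UDUUUU: Ā=151.6637, payoff=130.3712, prob=0.016521
DUUUUU: Ā=142.6704, payoff=139.3645, prob=0.016521
UUUUUU: Ā=289.4761, payoff=282.7686, prob=0.016993
Price = Σ prob·payoff / R^6 = 22.663147 / 1.340096 = 16.9116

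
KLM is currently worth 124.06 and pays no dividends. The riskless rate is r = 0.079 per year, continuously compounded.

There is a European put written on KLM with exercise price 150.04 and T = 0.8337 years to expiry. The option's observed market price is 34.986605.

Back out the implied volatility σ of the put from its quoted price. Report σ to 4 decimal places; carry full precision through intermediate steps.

sigma = 0.5450

At σ = 0.5450 the Black–Scholes value reproduces the quote:
σ√T = 0.545·√0.8337 = 0.497624
d₁ = (ln(S/K) + (r+σ²/2)T) / (σ√T) = (ln(124.06/150.04) + (0.079+0.545²/2)·0.8337) / 0.497624 = (-0.190137 + 0.189677) / 0.497624 = -0.000923
d₂ = d₁ − σ√T = -0.000923 − 0.497624 = -0.498547
e^{−rT} = 0.936260
N(−d₁) = 0.500368,  N(−d₂) = 0.690951
V = K·e^{−rT}·N(−d₂) − S·N(−d₁) = 97.062300 − 62.075694 = 34.986605 (the quoted price), and the Black–Scholes price is strictly increasing in σ, so σ is unique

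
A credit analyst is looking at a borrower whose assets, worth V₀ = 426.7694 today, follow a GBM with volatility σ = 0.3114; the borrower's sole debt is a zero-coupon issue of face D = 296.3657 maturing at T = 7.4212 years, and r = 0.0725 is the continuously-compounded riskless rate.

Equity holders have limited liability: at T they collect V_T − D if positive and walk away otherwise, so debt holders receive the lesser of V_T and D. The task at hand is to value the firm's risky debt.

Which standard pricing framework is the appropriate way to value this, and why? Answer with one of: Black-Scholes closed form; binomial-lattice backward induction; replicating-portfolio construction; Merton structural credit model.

framework: Merton structural credit model

Key observation: the asked-for credit quantity lives on the firm's capital structure — asset value, asset volatility, debt face 296.3657 — which is the structural model's domain.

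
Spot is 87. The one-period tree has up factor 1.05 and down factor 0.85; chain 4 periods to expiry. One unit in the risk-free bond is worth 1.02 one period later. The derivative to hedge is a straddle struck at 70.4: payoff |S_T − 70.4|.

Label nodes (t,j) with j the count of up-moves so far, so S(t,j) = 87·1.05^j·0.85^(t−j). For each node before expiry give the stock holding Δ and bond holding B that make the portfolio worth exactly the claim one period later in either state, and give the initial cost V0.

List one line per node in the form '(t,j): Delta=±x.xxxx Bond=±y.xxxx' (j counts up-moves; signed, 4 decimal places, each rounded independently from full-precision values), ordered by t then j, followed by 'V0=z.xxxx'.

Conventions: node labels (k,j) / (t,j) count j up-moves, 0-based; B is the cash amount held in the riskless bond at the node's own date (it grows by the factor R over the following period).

Since d<R<u, set p* = (R−d)/(u−d) = 0.8500; price each node as the discounted p*-expectation of its children.
At maturity the claim pays: V(4,0)=24.9855, V(4,1)=14.2997, V(4,2)=1.0996, V(4,3)=15.2064, V(4,4)=35.3490
  t=3,j=0: stock 53.4289 → up 56.1003 (V=14.2997), down 45.4145 (V=24.9855). Price 15.5907; hedge Δ=-1.0000, bond B=69.0196.
  t=3,j=1: stock 66.0004 → up 69.3004 (V=1.0996), down 56.1003 (V=14.2997). Price 3.0192; hedge Δ=-1.0000, bond B=69.0196.
  t=3,j=2: stock 81.5299 → up 85.6064 (V=15.2064), down 69.3004 (V=1.0996). Price 12.8337; hedge Δ=0.8651, bond B=-57.7001.
  t=3,j=3: stock 100.7134 → up 105.7490 (V=35.3490), down 85.6064 (V=15.2064). Price 31.6938; hedge Δ=1.0000, bond B=-69.0196.
  t=2,j=0: stock 62.8575 → up 66.0004 (V=3.0192), down 53.4289 (V=15.5907). Price 4.8088; hedge Δ=-1.0000, bond B=67.6663.
  t=2,j=1: stock 77.6475 → up 81.5299 (V=12.8337), down 66.0004 (V=3.0192). Price 11.1387; hedge Δ=0.6320, bond B=-37.9335.
  t=2,j=2: stock 95.9175 → up 100.7134 (V=31.6938), down 81.5299 (V=12.8337). Price 28.2988; hedge Δ=0.9831, bond B=-66.0017.
  t=1,j=0: stock 73.9500 → up 77.6475 (V=11.1387), down 62.8575 (V=4.8088). Price 9.9895; hedge Δ=0.4280, bond B=-21.6603.
  t=1,j=1: stock 91.3500 → up 95.9175 (V=28.2988), down 77.6475 (V=11.1387). Price 25.2204; hedge Δ=0.9392, bond B=-60.5798.
  t=0,j=0: stock 87.0000 → up 91.3500 (V=25.2204), down 73.9500 (V=9.9895). Price 22.4860; hedge Δ=0.8753, bond B=-53.6685.
Verification: the root portfolio costs Δ(0,0)·S0 + B(0,0) = 22.4860, matching V0.

(0,0): Delta=0.8753 Bond=-53.6685
(1,0): Delta=0.4280 Bond=-21.6603
(1,1): Delta=0.9392 Bond=-60.5798
(2,0): Delta=-1.0000 Bond=67.6663
(2,1): Delta=0.6320 Bond=-37.9335
(2,2): Delta=0.9831 Bond=-66.0017
(3,0): Delta=-1.0000 Bond=69.0196
(3,1): Delta=-1.0000 Bond=69.0196
(3,2): Delta=0.8651 Bond=-57.7001
(3,3): Delta=1.0000 Bond=-69.0196
V0=22.4860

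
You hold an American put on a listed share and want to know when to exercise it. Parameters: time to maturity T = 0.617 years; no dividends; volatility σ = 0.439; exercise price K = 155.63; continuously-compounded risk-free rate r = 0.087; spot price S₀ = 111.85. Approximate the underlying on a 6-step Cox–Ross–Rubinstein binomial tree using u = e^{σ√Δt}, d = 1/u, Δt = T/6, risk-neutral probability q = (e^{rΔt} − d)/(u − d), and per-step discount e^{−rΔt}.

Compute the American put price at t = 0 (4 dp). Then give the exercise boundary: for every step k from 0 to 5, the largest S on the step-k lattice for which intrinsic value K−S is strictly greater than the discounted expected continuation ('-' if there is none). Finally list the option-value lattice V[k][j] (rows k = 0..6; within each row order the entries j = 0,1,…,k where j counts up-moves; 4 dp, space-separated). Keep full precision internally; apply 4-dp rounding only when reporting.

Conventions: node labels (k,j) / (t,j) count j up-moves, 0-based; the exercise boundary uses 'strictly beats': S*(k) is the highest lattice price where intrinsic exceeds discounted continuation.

price = 44.4763
boundary = - 97.1622 111.8500 97.1622 111.8500 128.7581
tree:
44.4763
58.4678 31.1022
71.2268 43.7800 18.8176
82.3104 58.4678 29.3332 8.5017
91.9385 71.2268 43.7800 15.2238 1.8434
100.3023 82.3104 58.4678 26.8719 3.6953 0.0000
107.5677 91.9385 71.2268 43.7800 7.4078 0.0000 0.0000

Δt=0.10283  u=1.15117  d=0.86868  q=0.49668  discount=0.99109
step 6 (expiry): payoffs max(K−S,0) = 107.5677 91.9385 71.2268 43.7800 7.4078 0.0000 0.0000
step 5: (k=5,j=0): S=55.3277, K−S=100.3023, hold=98.9161 ⇒ V=100.3023 exercise | (k=5,j=1): S=73.3196, K−S=82.3104, hold=80.9243 ⇒ V=82.3104 exercise | (k=5,j=2): S=97.1622, K−S=58.4678, hold=57.0817 ⇒ V=58.4678 exercise | (k=5,j=3): S=128.7581, K−S=26.8719, hold=25.4857 ⇒ V=26.8719 exercise | (k=5,j=4): S=170.6286, K−S=0.0000, hold=3.6953 ⇒ V=3.6953 continue | (k=5,j=5): S=226.1149, K−S=0.0000, hold=0.0000 ⇒ V=0.0000 continue  boundary S*=128.7581
step 4: (k=4,j=0): S=63.6915, K−S=91.9385, hold=90.5524 ⇒ V=91.9385 exercise | (k=4,j=1): S=84.4032, K−S=71.2268, hold=69.8407 ⇒ V=71.2268 exercise | (k=4,j=2): S=111.8500, K−S=43.7800, hold=42.3939 ⇒ V=43.7800 exercise | (k=4,j=3): S=148.2222, K−S=7.4078, hold=15.2238 ⇒ V=15.2238 continue | (k=4,j=4): S=196.4222, K−S=0.0000, hold=1.8434 ⇒ V=1.8434 continue  boundary S*=111.8500
step 3: (k=3,j=0): S=73.3196, K−S=82.3104, hold=80.9243 ⇒ V=82.3104 exercise | (k=3,j=1): S=97.1622, K−S=58.4678, hold=57.0817 ⇒ V=58.4678 exercise | (k=3,j=2): S=128.7581, K−S=26.8719, hold=29.3332 ⇒ V=29.3332 continue | (k=3,j=3): S=170.6286, K−S=0.0000, hold=8.5017 ⇒ V=8.5017 continue  boundary S*=97.1622
step 2: (k=2,j=0): S=84.4032, K−S=71.2268, hold=69.8407 ⇒ V=71.2268 exercise | (k=2,j=1): S=111.8500, K−S=43.7800, hold=43.6055 ⇒ V=43.7800 exercise | (k=2,j=2): S=148.2222, K−S=7.4078, hold=18.8176 ⇒ V=18.8176 continue  boundary S*=111.8500
step 1: (k=1,j=0): S=97.1622, K−S=58.4678, hold=57.0817 ⇒ V=58.4678 exercise | (k=1,j=1): S=128.7581, K−S=26.8719, hold=31.1022 ⇒ V=31.1022 continue  boundary S*=97.1622
step 0: (k=0,j=0): S=111.8500, K−S=43.7800, hold=44.4763 ⇒ V=44.4763 continue  boundary S*=-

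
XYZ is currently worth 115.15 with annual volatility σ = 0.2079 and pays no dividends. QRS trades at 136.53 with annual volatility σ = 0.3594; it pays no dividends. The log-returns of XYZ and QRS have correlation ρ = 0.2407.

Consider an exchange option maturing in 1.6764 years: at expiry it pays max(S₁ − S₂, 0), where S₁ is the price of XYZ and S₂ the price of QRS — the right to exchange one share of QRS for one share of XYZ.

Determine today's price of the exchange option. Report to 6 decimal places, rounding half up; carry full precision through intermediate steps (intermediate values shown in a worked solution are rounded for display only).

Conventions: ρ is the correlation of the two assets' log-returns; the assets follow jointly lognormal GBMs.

σ_eff = √(σ₁² + σ₂² − 2ρσ₁σ₂) = √(0.2079² + 0.3594² − 2·0.2407·0.2079·0.3594) = 0.369352
d₁ = (ln(S₁/S₂) + (q₂ − q₁ + σ_eff²/2)T) / (σ_eff√T) = (ln(115.15/136.53) + (0.0 − 0.0 + 0.068210)·1.6764) / 0.478222 = -0.117018
d₂ = d₁ − σ_eff√T = -0.117018 − 0.478222 = -0.595240
N(d₁) = 0.453423,  N(d₂) = 0.275841
V = S₁·e^{−q₁T}·N(d₁) − S₂·e^{−q₂T}·N(d₂) = 52.211629 − 37.660639 = 14.550990
Key observation: pricing in QRS-units makes this a unit-strike call on the ratio S₁/S₂ — the risk-free rate cancels and cannot affect the value.

exchange price = 14.550990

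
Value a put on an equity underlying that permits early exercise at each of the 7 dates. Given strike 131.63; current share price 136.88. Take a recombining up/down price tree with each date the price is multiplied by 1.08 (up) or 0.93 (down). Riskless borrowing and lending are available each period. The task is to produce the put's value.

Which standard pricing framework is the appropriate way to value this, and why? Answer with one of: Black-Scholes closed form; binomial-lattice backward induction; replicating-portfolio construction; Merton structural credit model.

framework: binomial-lattice backward induction

Key observation: an American put (K = 131.63, S₀ = 136.88) on a 7-date tree has no closed form — the optimal stopping decision is embedded and must be resolved recursively from expiry.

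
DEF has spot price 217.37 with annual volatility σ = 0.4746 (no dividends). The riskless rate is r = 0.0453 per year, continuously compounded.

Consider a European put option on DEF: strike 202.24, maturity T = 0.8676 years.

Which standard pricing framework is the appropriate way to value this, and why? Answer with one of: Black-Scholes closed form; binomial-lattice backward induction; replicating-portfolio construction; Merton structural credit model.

framework: Black-Scholes closed form

Key observation: the strike-202.24 put on DEF is European-exercise on a continuously-modelled lognormal underlying, so its value is a single closed-form evaluation.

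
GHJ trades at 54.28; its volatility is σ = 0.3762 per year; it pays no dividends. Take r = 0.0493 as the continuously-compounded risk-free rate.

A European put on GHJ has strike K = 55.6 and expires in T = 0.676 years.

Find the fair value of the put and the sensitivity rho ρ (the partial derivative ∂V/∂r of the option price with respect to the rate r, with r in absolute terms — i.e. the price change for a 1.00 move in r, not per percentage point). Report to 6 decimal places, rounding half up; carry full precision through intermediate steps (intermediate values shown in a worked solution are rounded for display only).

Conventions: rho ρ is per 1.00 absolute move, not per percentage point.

σ√T = 0.3762·√0.676 = 0.309309
d₁ = (ln(S/K) + (r+σ²/2)T) / (σ√T) = (ln(54.28/55.6) + (0.0493+0.3762²/2)·0.676) / 0.309309 = (-0.024027 + 0.081163) / 0.309309 = 0.184720
d₂ = d₁ − σ√T = 0.184720 − 0.309309 = -0.124589
e^{−rT} = 0.967222
N(−d₁) = 0.426724,  N(−d₂) = 0.549576
Put price V = K·e^{−rT}·N(−d₂) − S·N(−d₁) = 29.554838 − 23.162606 = 6.392232
ρ = −K·T·e^{−rT}·N(−d₂) = -19.979070

price = 6.392232
ρ = -19.979070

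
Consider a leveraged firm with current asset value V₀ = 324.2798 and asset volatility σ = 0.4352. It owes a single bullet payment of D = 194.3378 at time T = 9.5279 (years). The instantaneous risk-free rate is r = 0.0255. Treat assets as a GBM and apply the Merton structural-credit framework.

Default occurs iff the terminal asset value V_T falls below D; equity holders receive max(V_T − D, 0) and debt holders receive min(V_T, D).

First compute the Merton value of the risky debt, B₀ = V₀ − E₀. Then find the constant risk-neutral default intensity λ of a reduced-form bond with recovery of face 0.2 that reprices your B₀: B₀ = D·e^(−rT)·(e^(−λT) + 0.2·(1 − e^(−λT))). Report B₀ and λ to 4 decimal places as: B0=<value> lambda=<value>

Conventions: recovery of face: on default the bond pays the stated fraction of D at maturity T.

B0=104.7913 lambda=0.0520

With assets at 324.2798 and a single debt payment of 194.3378 at 9.5279 years:
d₁ = [ln(V₀/D) + (r + σ²/2)T] / (σ√T)
   = [ln(324.2798/194.3378) + (0.0255 + 0.5·0.4352²)·9.5279] / (0.4352·√9.5279)
   = [0.512009 + 1.145249] / 1.343345 = 1.233680
d₂ = d₁ − σ√T = 1.233680 − 1.343345 = -0.109665
N(d₁) = 0.891339,  N(d₂) = 0.456338,  e^(−rT) = 0.784302
E₀ = V₀·N(d₁) − D·e^(−rT)·N(d₂)
   = 324.2798·0.891339 − 194.3378·0.784302·0.456338 = 219.488463
B₀ = V₀ − E₀ = 324.2798 − 219.488463 = 104.791337
e^(−λT) = (B₀·e^(rT)/D − 0.2)/(1 − 0.2) = (104.7913·1.275019/194.3378 − 0.2)/0.8 = 0.60939887
λ = −ln(0.60939887)/9.5279 = 0.051982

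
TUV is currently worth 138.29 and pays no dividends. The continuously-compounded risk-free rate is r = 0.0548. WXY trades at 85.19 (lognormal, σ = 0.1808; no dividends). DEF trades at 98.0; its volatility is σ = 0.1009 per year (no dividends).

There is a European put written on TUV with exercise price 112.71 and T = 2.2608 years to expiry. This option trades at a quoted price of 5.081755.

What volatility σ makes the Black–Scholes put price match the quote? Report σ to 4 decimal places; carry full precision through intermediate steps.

At σ = 0.2601 the Black–Scholes value reproduces the quote:
σ√T = 0.2601·√2.2608 = 0.391085
d₁ = (ln(S/K) + (r+σ²/2)T) / (σ√T) = (ln(138.29/112.71) + (0.0548+0.2601²/2)·2.2608) / 0.391085 = (0.204535 + 0.200366) / 0.391085 = 1.035325
d₂ = d₁ − σ√T = 1.035325 − 0.391085 = 0.644240
e^{−rT} = 0.883475
N(−d₁) = 0.150259,  N(−d₂) = 0.259710
V = K·e^{−rT}·N(−d₂) − S·N(−d₁) = 25.861004 − 20.779248 = 5.081755 (the quoted price), and the Black–Scholes price is strictly increasing in σ, so σ is unique

sigma = 0.2601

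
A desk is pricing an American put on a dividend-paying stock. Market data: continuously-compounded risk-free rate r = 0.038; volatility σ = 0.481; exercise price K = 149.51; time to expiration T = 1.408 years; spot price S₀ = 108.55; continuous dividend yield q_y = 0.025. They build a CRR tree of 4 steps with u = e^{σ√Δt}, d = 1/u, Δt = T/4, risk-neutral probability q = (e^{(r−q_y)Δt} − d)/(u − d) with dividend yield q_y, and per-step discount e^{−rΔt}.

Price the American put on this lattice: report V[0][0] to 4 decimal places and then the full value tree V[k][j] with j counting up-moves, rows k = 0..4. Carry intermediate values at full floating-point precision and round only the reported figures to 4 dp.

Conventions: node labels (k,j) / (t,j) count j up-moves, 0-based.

price = 52.3253
tree:
52.3253
69.4723 31.8522
88.1683 47.5325 12.6374
103.3975 67.9095 22.7515 0.0000
114.8457 88.1683 40.9600 0.0000 0.0000

params: Δt=0.35200 u=1.33026 d=0.75173 q=0.43706 e^(-rΔt)=0.98671
t_4 payoffs: 114.8457 88.1683 40.9600 0.0000 0.0000
k=3: node(3,0) S=46.1125 payoff=103.3975 vs cont=101.8149 → 103.3975 [stop]  node(3,1) S=81.6005 payoff=67.9095 vs cont=66.6379 → 67.9095 [stop]  node(3,2) S=144.3999 payoff=5.1101 vs cont=22.7515 → 22.7515 [wait]  node(3,3) S=255.5292 payoff=0.0000 vs cont=0.0000 → 0.0000 [wait]
k=2: node(2,0) S=61.3417 payoff=88.1683 vs cont=86.7192 → 88.1683 [stop]  node(2,1) S=108.5500 payoff=40.9600 vs cont=47.5325 → 47.5325 [wait]  node(2,2) S=192.0895 payoff=0.0000 vs cont=12.6374 → 12.6374 [wait]
k=1: node(1,0) S=81.6005 payoff=67.9095 vs cont=69.4723 → 69.4723 [wait]  node(1,1) S=144.3999 payoff=5.1101 vs cont=31.8522 → 31.8522 [wait]
k=0: node(0,0) S=108.5500 payoff=40.9600 vs cont=52.3253 → 52.3253 [wait]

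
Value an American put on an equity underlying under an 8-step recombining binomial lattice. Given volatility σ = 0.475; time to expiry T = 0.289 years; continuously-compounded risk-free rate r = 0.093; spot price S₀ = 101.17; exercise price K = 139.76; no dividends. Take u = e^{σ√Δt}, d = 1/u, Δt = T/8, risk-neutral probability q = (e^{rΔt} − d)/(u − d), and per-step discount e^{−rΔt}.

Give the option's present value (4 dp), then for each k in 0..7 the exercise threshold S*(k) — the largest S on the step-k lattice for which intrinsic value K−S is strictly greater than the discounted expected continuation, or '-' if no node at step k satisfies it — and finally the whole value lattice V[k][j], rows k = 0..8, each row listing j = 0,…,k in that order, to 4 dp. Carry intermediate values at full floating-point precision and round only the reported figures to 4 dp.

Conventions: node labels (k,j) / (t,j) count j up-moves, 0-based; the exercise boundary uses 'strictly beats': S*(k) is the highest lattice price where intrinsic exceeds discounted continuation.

Δt=0.03612, u=1.09448, d=0.91367, q=0.49606, disc=e^(-rΔt)=0.99665
k=8 terminal: V=max(K-S,0) → 90.6259 80.9028 69.2554 55.3032 38.5900 18.5694 0.0000 0.0000 0.0000
k=7: j=0 S=53.7763 intr=85.9837 cont=85.5149 V=85.9837[EX]; j=1 S=64.4182 intr=75.3418 cont=74.8731 V=75.3418[EX]; j=2 S=77.1660 intr=62.5940 cont=62.1253 V=62.5940[EX]; j=3 S=92.4364 intr=47.3236 cont=46.8548 V=47.3236[EX]; j=4 S=110.7287 intr=29.0313 cont=28.5625 V=29.0313[EX]; j=5 S=132.6410 intr=7.1190 cont=9.3265 V=9.3265[hold]; j=6 S=158.8894 intr=0.0000 cont=0.0000 V=0.0000[hold]; j=7 S=190.3322 intr=0.0000 cont=0.0000 V=0.0000[hold]  S*(7)=110.7287
k=6: j=0 S=58.8572 intr=80.9028 cont=80.4340 V=80.9028[EX]; j=1 S=70.5046 intr=69.2554 cont=68.7867 V=69.2554[EX]; j=2 S=84.4568 intr=55.3032 cont=54.8345 V=55.3032[EX]; j=3 S=101.1700 intr=38.5900 cont=38.1212 V=38.5900[EX]; j=4 S=121.1906 intr=18.5694 cont=19.1920 V=19.1920[hold]; j=5 S=145.1732 intr=0.0000 cont=4.6843 V=4.6843[hold]; j=6 S=173.9016 intr=0.0000 cont=0.0000 V=0.0000[hold]  S*(6)=101.1700
k=5: j=0 S=64.4182 intr=75.3418 cont=74.8731 V=75.3418[EX]; j=1 S=77.1660 intr=62.5940 cont=62.1253 V=62.5940[EX]; j=2 S=92.4364 intr=47.3236 cont=46.8548 V=47.3236[EX]; j=3 S=110.7287 intr=29.0313 cont=28.8703 V=29.0313[EX]; j=4 S=132.6410 intr=7.1190 cont=11.9551 V=11.9551[hold]; j=5 S=158.8894 intr=0.0000 cont=2.3527 V=2.3527[hold]  S*(5)=110.7287
k=4: j=0 S=70.5046 intr=69.2554 cont=68.7867 V=69.2554[EX]; j=1 S=84.4568 intr=55.3032 cont=54.8345 V=55.3032[EX]; j=2 S=101.1700 intr=38.5900 cont=38.1212 V=38.5900[EX]; j=3 S=121.1906 intr=18.5694 cont=20.4915 V=20.4915[hold]; j=4 S=145.1732 intr=0.0000 cont=7.1676 V=7.1676[hold]  S*(4)=101.1700
k=3: j=0 S=77.1660 intr=62.5940 cont=62.1253 V=62.5940[EX]; j=1 S=92.4364 intr=47.3236 cont=46.8548 V=47.3236[EX]; j=2 S=110.7287 intr=29.0313 cont=29.5128 V=29.5128[hold]; j=3 S=132.6410 intr=7.1190 cont=13.8355 V=13.8355[hold]  S*(3)=92.4364
k=2: j=0 S=84.4568 intr=55.3032 cont=54.8345 V=55.3032[EX]; j=1 S=101.1700 intr=38.5900 cont=38.3593 V=38.5900[EX]; j=2 S=121.1906 intr=18.5694 cont=21.6631 V=21.6631[hold]  S*(2)=101.1700
k=1: j=0 S=92.4364 intr=47.3236 cont=46.8548 V=47.3236[EX]; j=1 S=110.7287 intr=29.0313 cont=30.0920 V=30.0920[hold]  S*(1)=92.4364
k=0: j=0 S=101.1700 intr=38.5900 cont=38.6457 V=38.6457[hold]  S*(0)=-

price = 38.6457
boundary = - 92.4364 101.1700 92.4364 101.1700 110.7287 101.1700 110.7287
tree:
38.6457
47.3236 30.0920
55.3032 38.5900 21.6631
62.5940 47.3236 29.5128 13.8355
69.2554 55.3032 38.5900 20.4915 7.1676
75.3418 62.5940 47.3236 29.0313 11.9551 2.3527
80.9028 69.2554 55.3032 38.5900 19.1920 4.6843 0.0000
85.9837 75.3418 62.5940 47.3236 29.0313 9.3265 0.0000 0.0000
90.6259 80.9028 69.2554 55.3032 38.5900 18.5694 0.0000 0.0000 0.0000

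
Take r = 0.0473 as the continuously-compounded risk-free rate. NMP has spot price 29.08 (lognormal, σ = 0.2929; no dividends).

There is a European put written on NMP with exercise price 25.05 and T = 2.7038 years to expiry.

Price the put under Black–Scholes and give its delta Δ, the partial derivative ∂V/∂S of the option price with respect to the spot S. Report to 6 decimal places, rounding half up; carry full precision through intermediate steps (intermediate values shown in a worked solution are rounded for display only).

price = 2.107988
Δ = -0.207225

σ√T = 0.2929·√2.7038 = 0.481622
d₁ = (ln(S/K) + (r+σ²/2)T) / (σ√T) = (ln(29.08/25.05) + (0.0473+0.2929²/2)·2.7038) / 0.481622 = (0.149177 + 0.243870) / 0.481622 = 0.816089
d₂ = d₁ − σ√T = 0.816089 − 0.481622 = 0.334466
e^{−rT} = 0.879950
N(−d₁) = 0.207225,  N(−d₂) = 0.369014
Put price V = K·e^{−rT}·N(−d₂) − S·N(−d₁) = 8.134082 − 6.026094 = 2.107988
Δ = −N(−d₁) = -0.207225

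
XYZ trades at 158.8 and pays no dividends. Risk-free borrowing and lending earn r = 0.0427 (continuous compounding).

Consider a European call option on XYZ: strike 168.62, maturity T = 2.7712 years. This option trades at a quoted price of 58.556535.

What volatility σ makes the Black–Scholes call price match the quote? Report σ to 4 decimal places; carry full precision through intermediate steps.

At σ = 0.5446 the Black–Scholes value reproduces the quote:
σ√T = 0.5446·√2.7712 = 0.906591
d₁ = (ln(S/K) + (r+σ²/2)T) / (σ√T) = (ln(158.8/168.62) + (0.0427+0.5446²/2)·2.7712) / 0.906591 = (-0.060002 + 0.529284) / 0.906591 = 0.517634
d₂ = d₁ − σ√T = 0.517634 − 0.906591 = -0.388958
e^{−rT} = 0.888403
N(d₁) = 0.697643,  N(d₂) = 0.348654
V = S·N(d₁) − K·e^{−rT}·N(d₂) = 110.785709 − 52.229173 = 58.556535 (the quoted price), and the Black–Scholes price is strictly increasing in σ, so σ is unique

sigma = 0.5446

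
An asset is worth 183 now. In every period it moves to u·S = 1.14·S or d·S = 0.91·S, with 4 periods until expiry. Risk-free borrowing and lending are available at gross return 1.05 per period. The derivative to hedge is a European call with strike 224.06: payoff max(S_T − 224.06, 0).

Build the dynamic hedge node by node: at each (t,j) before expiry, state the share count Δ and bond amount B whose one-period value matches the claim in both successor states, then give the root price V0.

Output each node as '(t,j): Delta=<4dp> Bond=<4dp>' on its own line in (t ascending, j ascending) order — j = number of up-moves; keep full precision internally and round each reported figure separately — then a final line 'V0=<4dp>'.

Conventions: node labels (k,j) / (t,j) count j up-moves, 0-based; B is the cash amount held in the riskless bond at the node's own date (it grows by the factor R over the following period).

No-arbitrage ⇒ martingale measure with p* = (R−d)/(u−d) = 0.6087.
At maturity the claim pays: V(4,0)=0.0000, V(4,1)=0.0000, V(4,2)=0.0000, V(4,3)=22.6615, V(4,4)=85.0197
(3,0): S=137.9035. Δ = (V_up−V_dn)/(S_up−S_dn) = (0.0000−0.0000)/(157.2100−125.4922) = 0.0000. V = [p*·0.0000 + (1−p*)·0.0000]/1.05 = 0.0000. B = V − Δ·S = 0.0000.
(3,1): S=172.7582. Δ = (V_up−V_dn)/(S_up−S_dn) = (0.0000−0.0000)/(196.9444−157.2100) = 0.0000. V = [p*·0.0000 + (1−p*)·0.0000]/1.05 = 0.0000. B = V − Δ·S = 0.0000.
(3,2): S=216.4224. Δ = (V_up−V_dn)/(S_up−S_dn) = (22.6615−0.0000)/(246.7215−196.9444) = 0.4553. V = [p*·22.6615 + (1−p*)·0.0000]/1.05 = 13.1371. B = V − Δ·S = -85.3912.
(3,3): S=271.1226. Δ = (V_up−V_dn)/(S_up−S_dn) = (85.0197−22.6615)/(309.0797−246.7215) = 1.0000. V = [p*·85.0197 + (1−p*)·22.6615]/1.05 = 57.7321. B = V − Δ·S = -213.3905.
(2,0): S=151.5423. Δ = (V_up−V_dn)/(S_up−S_dn) = (0.0000−0.0000)/(172.7582−137.9035) = 0.0000. V = [p*·0.0000 + (1−p*)·0.0000]/1.05 = 0.0000. B = V − Δ·S = 0.0000.
(2,1): S=189.8442. Δ = (V_up−V_dn)/(S_up−S_dn) = (13.1371−0.0000)/(216.4224−172.7582) = 0.3009. V = [p*·13.1371 + (1−p*)·0.0000]/1.05 = 7.6157. B = V − Δ·S = -49.5022.
(2,2): S=237.8268. Δ = (V_up−V_dn)/(S_up−S_dn) = (57.7321−13.1371)/(271.1226−216.4224) = 0.8153. V = [p*·57.7321 + (1−p*)·13.1371]/1.05 = 38.3637. B = V − Δ·S = -155.5274.
(1,0): S=166.5300. Δ = (V_up−V_dn)/(S_up−S_dn) = (7.6157−0.0000)/(189.8442−151.5423) = 0.1988. V = [p*·7.6157 + (1−p*)·0.0000]/1.05 = 4.4149. B = V − Δ·S = -28.6969.
(1,1): S=208.6200. Δ = (V_up−V_dn)/(S_up−S_dn) = (38.3637−7.6157)/(237.8268−189.8442) = 0.6408. V = [p*·38.3637 + (1−p*)·7.6157]/1.05 = 25.0780. B = V − Δ·S = -108.6089.
(0,0): S=183.0000. Δ = (V_up−V_dn)/(S_up−S_dn) = (25.0780−4.4149)/(208.6200−166.5300) = 0.4909. V = [p*·25.0780 + (1−p*)·4.4149]/1.05 = 16.1833. B = V − Δ·S = -73.6562.
Sanity check at the root: Δ(0,0)·S0 + B(0,0) reproduces V0 = 16.1833.

(0,0): Delta=0.4909 Bond=-73.6562
(1,0): Delta=0.1988 Bond=-28.6969
(1,1): Delta=0.6408 Bond=-108.6089
(2,0): Delta=0.0000 Bond=0.0000
(2,1): Delta=0.3009 Bond=-49.5022
(2,2): Delta=0.8153 Bond=-155.5274
(3,0): Delta=0.0000 Bond=0.0000
(3,1): Delta=0.0000 Bond=0.0000
(3,2): Delta=0.4553 Bond=-85.3912
(3,3): Delta=1.0000 Bond=-213.3905
V0=16.1833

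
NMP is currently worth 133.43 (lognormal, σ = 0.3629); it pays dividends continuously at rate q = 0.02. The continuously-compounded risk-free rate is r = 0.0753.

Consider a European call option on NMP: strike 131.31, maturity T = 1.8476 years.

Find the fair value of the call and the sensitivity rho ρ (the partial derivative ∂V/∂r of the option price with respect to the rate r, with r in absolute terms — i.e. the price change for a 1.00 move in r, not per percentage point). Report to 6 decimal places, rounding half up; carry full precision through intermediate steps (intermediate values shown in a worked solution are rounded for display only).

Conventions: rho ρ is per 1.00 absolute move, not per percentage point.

price = 31.482764
ρ = 104.956278

σ√T = 0.3629·√1.8476 = 0.493277
d₁ = (ln(S/K) + (r−q+σ²/2)T) / (σ√T) = (ln(133.43/131.31) + (0.0753−0.02+0.3629²/2)·1.8476) / 0.493277 = (0.016016 + 0.223833) / 0.493277 = 0.486237
d₂ = d₁ − σ√T = 0.486237 − 0.493277 = -0.007040
e^{−rT} = 0.870120
e^{−qT} = 0.963722
N(d₁) = 0.686600,  N(d₂) = 0.497191
Call price V = S·e^{−qT}·N(d₁) − K·e^{−rT}·N(d₂) = 88.289583 − 56.806818 = 31.482764
ρ = K·T·e^{−rT}·N(d₂) = 104.956278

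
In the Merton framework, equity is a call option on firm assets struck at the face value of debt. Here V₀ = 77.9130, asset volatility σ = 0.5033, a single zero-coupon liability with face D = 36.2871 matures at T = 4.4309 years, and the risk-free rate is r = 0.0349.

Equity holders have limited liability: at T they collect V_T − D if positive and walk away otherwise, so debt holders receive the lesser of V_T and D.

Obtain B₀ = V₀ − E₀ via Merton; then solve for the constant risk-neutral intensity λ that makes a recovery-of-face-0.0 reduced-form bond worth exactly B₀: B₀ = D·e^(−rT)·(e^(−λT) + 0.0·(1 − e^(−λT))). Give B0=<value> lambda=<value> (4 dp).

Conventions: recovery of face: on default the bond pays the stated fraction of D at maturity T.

B0=25.9796 lambda=0.0405

Work the structural quantities from V₀ = 77.9130 against face 36.2871:
d₁ = [ln(V₀/D) + (r + σ²/2)T] / (σ√T)
   = [ln(77.9130/36.2871) + (0.0349 + 0.5·0.5033²)·4.4309] / (0.5033·√4.4309)
   = [0.764131 + 0.715836] / 1.059432 = 1.396944
d₂ = d₁ − σ√T = 1.396944 − 1.059432 = 0.337512
N(d₁) = 0.918785,  N(d₂) = 0.632135,  e^(−rT) = 0.856725
E₀ = V₀·N(d₁) − D·e^(−rT)·N(d₂)
   = 77.9130·0.918785 − 36.2871·0.856725·0.632135 = 51.933437
B₀ = V₀ − E₀ = 77.9130 − 51.933437 = 25.979563
e^(−λT) = (B₀·e^(rT)/D − 0)/(1 − 0) = (25.9796·1.167236/36.2871 − 0)/1 = 0.83567769
λ = −ln(0.83567769)/4.4309 = 0.040514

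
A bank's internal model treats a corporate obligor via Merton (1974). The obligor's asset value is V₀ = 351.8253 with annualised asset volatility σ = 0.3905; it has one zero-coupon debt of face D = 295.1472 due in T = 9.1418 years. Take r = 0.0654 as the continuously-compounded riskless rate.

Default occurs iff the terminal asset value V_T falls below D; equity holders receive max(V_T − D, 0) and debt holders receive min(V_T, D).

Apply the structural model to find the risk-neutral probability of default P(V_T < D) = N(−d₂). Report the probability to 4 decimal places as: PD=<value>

Work the structural quantities from V₀ = 351.8253 against face 295.1472:
d₁ = [ln(V₀/D) + (r + σ²/2)T] / (σ√T)
   = [ln(351.8253/295.1472) + (0.0654 + 0.5·0.3905²)·9.1418] / (0.3905·√9.1418)
   = [0.175661 + 1.294891] / 1.180693 = 1.245499
d₂ = d₁ − σ√T = 1.245499 − 1.180693 = 0.064807
risk-neutral PD = N(−d₂) = N(-0.064807) = 0.474164

PD=0.4742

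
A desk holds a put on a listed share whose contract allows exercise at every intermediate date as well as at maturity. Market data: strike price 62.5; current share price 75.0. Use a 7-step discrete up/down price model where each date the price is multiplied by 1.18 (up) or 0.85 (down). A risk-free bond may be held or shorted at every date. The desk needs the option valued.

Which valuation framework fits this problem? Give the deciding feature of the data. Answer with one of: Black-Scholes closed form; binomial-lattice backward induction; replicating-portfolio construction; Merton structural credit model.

Key observation: with exercise allowed before expiry on a discrete up/down model (7 steps from spot 75), the strike-62.5 put's value must be rolled back through the tree testing early exercise at each node.

framework: binomial-lattice backward induction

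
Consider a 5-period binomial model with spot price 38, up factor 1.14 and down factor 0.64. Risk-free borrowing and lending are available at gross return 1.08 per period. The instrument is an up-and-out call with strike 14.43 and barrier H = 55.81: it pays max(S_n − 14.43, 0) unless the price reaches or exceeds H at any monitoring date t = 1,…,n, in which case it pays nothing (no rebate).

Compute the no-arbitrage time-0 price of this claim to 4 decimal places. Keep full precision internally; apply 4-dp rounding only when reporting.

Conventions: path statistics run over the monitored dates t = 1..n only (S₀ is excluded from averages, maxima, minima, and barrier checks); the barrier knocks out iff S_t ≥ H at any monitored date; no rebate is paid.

price = 4.4338

Risk-neutral up-probability p* = (R−d)/(u−d) = (1.08−0.64)/(1.14−0.64) = 0.8800; the claim prices as the p*-weighted sum of path payoffs discounted by R^5.
Enumerate all 2^5 = 32 price paths (U = up ×1.14, D = down ×0.64); each path with k up-moves has probability p*^k·(1−p*)^(5−k).
DDDDD: M=24.3200, payoff=0.0000, prob=0.000025
UDDDD: M=43.3200, payoff=0.0000, prob=0.000182
DUDDD: M=27.7248, payoff=0.0000, prob=0.000182
UUDDD: M=49.3848, payoff=0.0000, prob=0.001338
DDUDD: M=24.3200, payoff=0.0000, prob=0.000182
UDUDD: M=43.3200, payoff=0.0000, prob=0.001338
DUUDD: M=31.6063, payoff=0.0000, prob=0.001338
UUUDD: M=56.2987, payoff=0.0000, prob=0.009813
DDDUD: M=24.3200, payoff=0.0000, prob=0.000182
UDDUD: M=43.3200, payoff=0.0000, prob=0.001338
DUDUD: M=27.7248, payoff=0.0000, prob=0.001338
UUDUD: M=49.3848, payoff=8.6299, prob=0.009813
DDUUD: M=24.3200, payoff=0.0000, prob=0.001338
UDUUD: M=43.3200, payoff=8.6299, prob=0.009813
DUUUD: M=36.0312, payoff=8.6299, prob=0.009813
UUUUD: M=64.1805, payoff=0.0000, prob=0.071963
DDDDU: M=24.3200, payoff=0.0000, prob=0.000182
UDDDU: M=43.3200, payoff=0.0000, prob=0.001338
DUDDU: M=27.7248, payoff=0.0000, prob=0.001338
UUDDU: M=49.3848, payoff=8.6299, prob=0.009813
DDUDU: M=24.3200, payoff=0.0000, prob=0.001338
UDUDU: M=43.3200, payoff=8.6299, prob=0.009813
DUUDU: M=31.6063, payoff=8.6299, prob=0.009813
UUUDU: M=56.2987, payoff=0.0000, prob=0.071963
DDDUU: M=24.3200, payoff=0.0000, prob=0.001338
UDDUU: M=43.3200, payoff=8.6299, prob=0.009813
DUDUU: M=27.7248, payoff=8.6299, prob=0.009813
UUDUU: M=49.3848, payoff=26.6455, prob=0.071963
DDUUU: M=24.3200, payoff=8.6299, prob=0.009813
UDUUU: M=43.3200, payoff=26.6455, prob=0.071963
DUUUU: M=41.0755, payoff=26.6455, prob=0.071963
UUUUU: M=73.1658, payoff=0.0000, prob=0.527732
Price = Σ prob·payoff / R^5 = 6.514694 / 1.469328 = 4.4338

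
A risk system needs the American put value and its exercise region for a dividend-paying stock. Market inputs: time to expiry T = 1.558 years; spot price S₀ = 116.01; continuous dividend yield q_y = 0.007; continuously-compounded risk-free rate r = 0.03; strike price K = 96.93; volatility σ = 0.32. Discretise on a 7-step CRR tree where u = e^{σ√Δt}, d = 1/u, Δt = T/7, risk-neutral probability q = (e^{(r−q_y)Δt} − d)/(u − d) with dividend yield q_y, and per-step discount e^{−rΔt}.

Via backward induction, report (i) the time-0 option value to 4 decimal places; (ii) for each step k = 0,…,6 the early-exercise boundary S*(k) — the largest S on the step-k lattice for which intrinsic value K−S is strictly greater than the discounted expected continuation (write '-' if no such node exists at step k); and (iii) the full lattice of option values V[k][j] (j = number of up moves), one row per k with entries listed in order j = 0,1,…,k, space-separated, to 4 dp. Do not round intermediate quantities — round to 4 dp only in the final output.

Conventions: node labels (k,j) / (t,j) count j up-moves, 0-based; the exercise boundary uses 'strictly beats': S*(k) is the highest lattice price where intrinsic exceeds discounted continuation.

Δt=0.22257, u=1.16296, d=0.85988, q=0.47926, disc=e^(-rΔt)=0.99335
k=7 terminal: V=max(K-S,0) → 56.6079 42.3953 23.1732 0.0000 0.0000 0.0000 0.0000 0.0000
k=6: j=0 S=46.8930 intr=50.0370 cont=49.4649 V=50.0370[EX]; j=1 S=63.4216 intr=33.5084 cont=32.9621 V=33.5084[EX]; j=2 S=85.7761 intr=11.1539 cont=11.9869 V=11.9869[hold]; j=3 S=116.0100 intr=0.0000 cont=0.0000 V=0.0000[hold]; j=4 S=156.9006 intr=0.0000 cont=0.0000 V=0.0000[hold]; j=5 S=212.2040 intr=0.0000 cont=0.0000 V=0.0000[hold]; j=6 S=287.0005 intr=0.0000 cont=0.0000 V=0.0000[hold]  S*(6)=63.4216
k=5: j=0 S=54.5347 intr=42.3953 cont=41.8352 V=42.3953[EX]; j=1 S=73.7568 intr=23.1732 cont=23.0396 V=23.1732[EX]; j=2 S=99.7541 intr=0.0000 cont=6.2005 V=6.2005[hold]; j=3 S=134.9149 intr=0.0000 cont=0.0000 V=0.0000[hold]; j=4 S=182.4690 intr=0.0000 cont=0.0000 V=0.0000[hold]; j=5 S=246.7846 intr=0.0000 cont=0.0000 V=0.0000[hold]  S*(5)=73.7568
k=4: j=0 S=63.4216 intr=33.5084 cont=32.9621 V=33.5084[EX]; j=1 S=85.7761 intr=11.1539 cont=14.9387 V=14.9387[hold]; j=2 S=116.0100 intr=0.0000 cont=3.2073 V=3.2073[hold]; j=3 S=156.9006 intr=0.0000 cont=0.0000 V=0.0000[hold]; j=4 S=212.2040 intr=0.0000 cont=0.0000 V=0.0000[hold]  S*(4)=63.4216
k=3: j=0 S=73.7568 intr=23.1732 cont=24.4449 V=24.4449[hold]; j=1 S=99.7541 intr=0.0000 cont=9.2543 V=9.2543[hold]; j=2 S=134.9149 intr=0.0000 cont=1.6591 V=1.6591[hold]; j=3 S=182.4690 intr=0.0000 cont=0.0000 V=0.0000[hold]  S*(3)=-
k=2: j=0 S=85.7761 intr=11.1539 cont=17.0504 V=17.0504[hold]; j=1 S=116.0100 intr=0.0000 cont=5.5768 V=5.5768[hold]; j=2 S=156.9006 intr=0.0000 cont=0.8582 V=0.8582[hold]  S*(2)=-
k=1: j=0 S=99.7541 intr=0.0000 cont=11.4746 V=11.4746[hold]; j=1 S=134.9149 intr=0.0000 cont=3.2933 V=3.2933[hold]  S*(1)=-
k=0: j=0 S=116.0100 intr=0.0000 cont=7.5034 V=7.5034[hold]  S*(0)=-

price = 7.5034
boundary = - - - - 63.4216 73.7568 63.4216
tree:
7.5034
11.4746 3.2933
17.0504 5.5768 0.8582
24.4449 9.2543 1.6591 0.0000
33.5084 14.9387 3.2073 0.0000 0.0000
42.3953 23.1732 6.2005 0.0000 0.0000 0.0000
50.0370 33.5084 11.9869 0.0000 0.0000 0.0000 0.0000
56.6079 42.3953 23.1732 0.0000 0.0000 0.0000 0.0000 0.0000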